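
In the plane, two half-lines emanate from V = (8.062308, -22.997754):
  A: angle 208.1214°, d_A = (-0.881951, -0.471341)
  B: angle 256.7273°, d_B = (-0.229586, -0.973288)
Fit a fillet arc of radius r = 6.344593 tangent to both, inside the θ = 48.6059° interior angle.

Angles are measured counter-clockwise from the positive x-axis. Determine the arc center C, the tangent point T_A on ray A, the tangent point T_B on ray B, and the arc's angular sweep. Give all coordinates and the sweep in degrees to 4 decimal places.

bisector direction at 232.4244° = (-0.609808,-0.792549)
center distance |VC| = r/sin(θ/2) = 6.344593/sin(24.3029°) = 15.415913
C = V + |VC|·bis = (-1.3384,-35.2156)
T_A = V + ((C−V)·d_A)·d_A = V + 14.0498·d_A = (-4.3289,-29.6200)
T_B = V + ((C−V)·d_B)·d_B = V + 14.0498·d_B = (4.8367,-36.6722)
sweep = 180° − θ = 131.3941°

center=(-1.3384,-35.2156) T_A=(-4.3289,-29.6200) T_B=(4.8367,-36.6722) sweep=131.3941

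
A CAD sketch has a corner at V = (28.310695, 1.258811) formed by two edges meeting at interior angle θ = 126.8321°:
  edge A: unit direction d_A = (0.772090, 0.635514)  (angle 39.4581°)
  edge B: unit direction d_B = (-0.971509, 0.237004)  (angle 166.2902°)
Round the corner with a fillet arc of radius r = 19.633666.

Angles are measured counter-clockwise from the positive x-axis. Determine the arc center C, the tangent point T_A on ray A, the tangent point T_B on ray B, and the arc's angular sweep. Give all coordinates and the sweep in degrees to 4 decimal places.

bisector direction at 102.8742° = (-0.222810,0.974862)
center distance |VC| = r/sin(θ/2) = 19.633666/sin(63.4160°) = 21.954728
C = V + |VC|·bis = (23.4190,22.6616)
T_A = V + ((C−V)·d_A)·d_A = V + 9.8249·d_A = (35.8964,7.5027)
T_B = V + ((C−V)·d_B)·d_B = V + 9.8249·d_B = (18.7657,3.5874)
sweep = 180° − θ = 53.1679°

center=(23.4190,22.6616) T_A=(35.8964,7.5027) T_B=(18.7657,3.5874) sweep=53.1679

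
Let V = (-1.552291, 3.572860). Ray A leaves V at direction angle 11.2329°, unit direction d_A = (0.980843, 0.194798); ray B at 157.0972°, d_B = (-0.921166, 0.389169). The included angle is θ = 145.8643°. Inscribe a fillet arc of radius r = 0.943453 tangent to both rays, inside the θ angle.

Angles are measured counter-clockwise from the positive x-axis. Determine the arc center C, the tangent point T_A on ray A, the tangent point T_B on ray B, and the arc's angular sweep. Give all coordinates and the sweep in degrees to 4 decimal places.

bisector direction at 84.1650° = (0.101663,0.994819)
center distance |VC| = r/sin(θ/2) = 0.943453/sin(72.9321°) = 0.986919
C = V + |VC|·bis = (-1.4520,4.5547)
T_A = V + ((C−V)·d_A)·d_A = V + 0.2897·d_A = (-1.2682,3.6293)
T_B = V + ((C−V)·d_B)·d_B = V + 0.2897·d_B = (-1.8191,3.6856)
sweep = 180° − θ = 34.1357°

center=(-1.4520,4.5547) T_A=(-1.2682,3.6293) T_B=(-1.8191,3.6856) sweep=34.1357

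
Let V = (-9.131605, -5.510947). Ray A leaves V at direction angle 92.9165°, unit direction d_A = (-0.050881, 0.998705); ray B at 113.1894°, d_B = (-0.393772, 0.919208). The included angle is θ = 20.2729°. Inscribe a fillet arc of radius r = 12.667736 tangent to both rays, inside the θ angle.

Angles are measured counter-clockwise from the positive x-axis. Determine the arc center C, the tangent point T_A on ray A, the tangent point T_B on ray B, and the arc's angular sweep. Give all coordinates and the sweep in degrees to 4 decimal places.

bisector direction at 103.0529° = (-0.225851,0.974162)
center distance |VC| = r/sin(θ/2) = 12.667736/sin(10.1364°) = 71.978634
C = V + |VC|·bis = (-25.3881,64.6079)
T_A = V + ((C−V)·d_A)·d_A = V + 70.8551·d_A = (-12.7368,65.2524)
T_B = V + ((C−V)·d_B)·d_B = V + 70.8551·d_B = (-37.0324,59.6197)
sweep = 180° − θ = 159.7271°

center=(-25.3881,64.6079) T_A=(-12.7368,65.2524) T_B=(-37.0324,59.6197) sweep=159.7271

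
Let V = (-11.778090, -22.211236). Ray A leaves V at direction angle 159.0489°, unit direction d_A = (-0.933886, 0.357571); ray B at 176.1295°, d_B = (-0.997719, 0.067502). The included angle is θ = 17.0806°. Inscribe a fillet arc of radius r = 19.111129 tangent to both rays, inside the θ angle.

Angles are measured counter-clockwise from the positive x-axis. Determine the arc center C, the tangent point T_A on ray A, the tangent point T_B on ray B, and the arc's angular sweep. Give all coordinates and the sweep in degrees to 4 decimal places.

bisector direction at 167.5892° = (-0.976632,0.214919)
center distance |VC| = r/sin(θ/2) = 19.111129/sin(8.5403°) = 128.690124
C = V + |VC|·bis = (-137.4610,5.4468)
T_A = V + ((C−V)·d_A)·d_A = V + 127.2632·d_A = (-130.6274,23.2944)
T_B = V + ((C−V)·d_B)·d_B = V + 127.2632·d_B = (-138.7510,-13.6208)
sweep = 180° − θ = 162.9194°

center=(-137.4610,5.4468) T_A=(-130.6274,23.2944) T_B=(-138.7510,-13.6208) sweep=162.9194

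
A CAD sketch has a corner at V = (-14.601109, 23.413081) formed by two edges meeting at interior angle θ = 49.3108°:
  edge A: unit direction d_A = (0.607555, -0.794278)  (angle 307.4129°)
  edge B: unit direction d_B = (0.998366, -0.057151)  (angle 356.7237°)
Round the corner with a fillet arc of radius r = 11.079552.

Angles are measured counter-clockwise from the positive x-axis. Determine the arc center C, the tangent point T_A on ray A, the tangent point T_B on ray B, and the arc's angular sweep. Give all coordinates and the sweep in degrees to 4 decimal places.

bisector direction at 332.0683° = (0.883507,-0.468419)
center distance |VC| = r/sin(θ/2) = 11.079552/sin(24.6554°) = 26.559494
C = V + |VC|·bis = (8.8644,10.9721)
T_A = V + ((C−V)·d_A)·d_A = V + 24.1381·d_A = (0.0641,4.2407)
T_B = V + ((C−V)·d_B)·d_B = V + 24.1381·d_B = (9.4976,22.0336)
sweep = 180° − θ = 130.6892°

center=(8.8644,10.9721) T_A=(0.0641,4.2407) T_B=(9.4976,22.0336) sweep=130.6892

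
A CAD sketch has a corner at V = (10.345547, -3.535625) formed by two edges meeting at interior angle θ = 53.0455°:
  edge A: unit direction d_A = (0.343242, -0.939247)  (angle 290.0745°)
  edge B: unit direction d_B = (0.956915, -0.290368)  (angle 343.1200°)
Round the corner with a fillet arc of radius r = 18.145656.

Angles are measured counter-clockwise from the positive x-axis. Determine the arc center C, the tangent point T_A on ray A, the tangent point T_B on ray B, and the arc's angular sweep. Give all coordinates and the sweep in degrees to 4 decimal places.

bisector direction at 316.5973° = (0.726542,-0.687122)
center distance |VC| = r/sin(θ/2) = 18.145656/sin(26.5227°) = 40.634933
C = V + |VC|·bis = (39.8685,-31.4568)
T_A = V + ((C−V)·d_A)·d_A = V + 36.3584·d_A = (22.8253,-37.6851)
T_B = V + ((C−V)·d_B)·d_B = V + 36.3584·d_B = (45.1374,-14.0929)
sweep = 180° − θ = 126.9545°

center=(39.8685,-31.4568) T_A=(22.8253,-37.6851) T_B=(45.1374,-14.0929) sweep=126.9545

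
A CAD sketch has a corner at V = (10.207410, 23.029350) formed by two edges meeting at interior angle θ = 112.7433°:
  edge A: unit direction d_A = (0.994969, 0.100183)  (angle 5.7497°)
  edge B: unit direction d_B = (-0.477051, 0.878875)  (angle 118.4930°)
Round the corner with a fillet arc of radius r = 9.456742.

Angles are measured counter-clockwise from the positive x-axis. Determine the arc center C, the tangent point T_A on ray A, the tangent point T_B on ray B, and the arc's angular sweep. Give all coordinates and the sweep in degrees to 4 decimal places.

bisector direction at 62.1213° = (0.467600,0.883940)
center distance |VC| = r/sin(θ/2) = 9.456742/sin(56.3717°) = 11.357440
C = V + |VC|·bis = (15.5182,33.0686)
T_A = V + ((C−V)·d_A)·d_A = V + 6.2898·d_A = (16.4656,23.6595)
T_B = V + ((C−V)·d_B)·d_B = V + 6.2898·d_B = (7.2069,28.5573)
sweep = 180° − θ = 67.2567°

center=(15.5182,33.0686) T_A=(16.4656,23.6595) T_B=(7.2069,28.5573) sweep=67.2567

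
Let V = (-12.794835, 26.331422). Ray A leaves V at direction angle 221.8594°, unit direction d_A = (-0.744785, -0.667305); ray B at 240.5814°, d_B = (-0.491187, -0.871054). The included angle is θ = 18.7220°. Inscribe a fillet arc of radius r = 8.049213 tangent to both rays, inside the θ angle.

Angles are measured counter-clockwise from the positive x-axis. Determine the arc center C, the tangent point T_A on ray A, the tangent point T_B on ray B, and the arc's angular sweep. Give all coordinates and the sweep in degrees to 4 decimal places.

bisector direction at 231.2204° = (-0.626326,-0.779561)
center distance |VC| = r/sin(θ/2) = 8.049213/sin(9.3610°) = 49.486603
C = V + |VC|·bis = (-43.7896,-12.2464)
T_A = V + ((C−V)·d_A)·d_A = V + 48.8276·d_A = (-49.1609,-6.2515)
T_B = V + ((C−V)·d_B)·d_B = V + 48.8276·d_B = (-36.7783,-16.2001)
sweep = 180° − θ = 161.2780°

center=(-43.7896,-12.2464) T_A=(-49.1609,-6.2515) T_B=(-36.7783,-16.2001) sweep=161.2780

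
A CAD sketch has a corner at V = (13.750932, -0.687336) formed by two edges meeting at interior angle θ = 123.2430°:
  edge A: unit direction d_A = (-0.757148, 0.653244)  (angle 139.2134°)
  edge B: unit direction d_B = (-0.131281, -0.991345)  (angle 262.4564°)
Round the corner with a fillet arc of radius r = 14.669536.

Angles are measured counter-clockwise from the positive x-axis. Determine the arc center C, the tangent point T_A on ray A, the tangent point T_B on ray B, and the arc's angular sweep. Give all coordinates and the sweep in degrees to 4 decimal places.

bisector direction at 200.8349° = (-0.934609,-0.355676)
center distance |VC| = r/sin(θ/2) = 14.669536/sin(61.6215°) = 16.673205
C = V + |VC|·bis = (-1.8320,-6.6176)
T_A = V + ((C−V)·d_A)·d_A = V + 7.9247·d_A = (7.7508,4.4894)
T_B = V + ((C−V)·d_B)·d_B = V + 7.9247·d_B = (12.7106,-8.5434)
sweep = 180° − θ = 56.7570°

center=(-1.8320,-6.6176) T_A=(7.7508,4.4894) T_B=(12.7106,-8.5434) sweep=56.7570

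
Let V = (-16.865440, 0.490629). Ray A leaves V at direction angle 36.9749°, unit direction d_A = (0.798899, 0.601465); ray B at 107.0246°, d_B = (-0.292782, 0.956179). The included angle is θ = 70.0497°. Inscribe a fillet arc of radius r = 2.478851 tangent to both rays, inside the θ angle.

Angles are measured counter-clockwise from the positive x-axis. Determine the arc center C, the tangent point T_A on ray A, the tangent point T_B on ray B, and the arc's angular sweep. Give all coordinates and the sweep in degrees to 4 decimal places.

center=(-15.5308,4.5983) T_A=(-14.0398,2.6180) T_B=(-17.9010,3.8725) sweep=109.9503

bisector direction at 71.9998° = (0.309021,0.951055)
center distance |VC| = r/sin(θ/2) = 2.478851/sin(35.0249°) = 4.319070
C = V + |VC|·bis = (-15.5308,4.5983)
T_A = V + ((C−V)·d_A)·d_A = V + 3.5369·d_A = (-14.0398,2.6180)
T_B = V + ((C−V)·d_B)·d_B = V + 3.5369·d_B = (-17.9010,3.8725)
sweep = 180° − θ = 109.9503°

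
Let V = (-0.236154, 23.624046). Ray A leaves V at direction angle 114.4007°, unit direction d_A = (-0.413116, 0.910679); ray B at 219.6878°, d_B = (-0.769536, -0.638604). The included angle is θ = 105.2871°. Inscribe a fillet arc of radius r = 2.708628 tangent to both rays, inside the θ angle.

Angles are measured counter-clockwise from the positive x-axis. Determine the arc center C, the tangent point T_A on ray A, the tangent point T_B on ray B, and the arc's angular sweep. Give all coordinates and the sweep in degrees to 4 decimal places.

center=(-3.5570,24.3880) T_A=(-1.0903,25.5070) T_B=(-1.8273,22.3036) sweep=74.7129

bisector direction at 167.0443° = (-0.974544,0.224198)
center distance |VC| = r/sin(θ/2) = 2.708628/sin(52.6435°) = 3.407611
C = V + |VC|·bis = (-3.5570,24.3880)
T_A = V + ((C−V)·d_A)·d_A = V + 2.0676·d_A = (-1.0903,25.5070)
T_B = V + ((C−V)·d_B)·d_B = V + 2.0676·d_B = (-1.8273,22.3036)
sweep = 180° − θ = 74.7129°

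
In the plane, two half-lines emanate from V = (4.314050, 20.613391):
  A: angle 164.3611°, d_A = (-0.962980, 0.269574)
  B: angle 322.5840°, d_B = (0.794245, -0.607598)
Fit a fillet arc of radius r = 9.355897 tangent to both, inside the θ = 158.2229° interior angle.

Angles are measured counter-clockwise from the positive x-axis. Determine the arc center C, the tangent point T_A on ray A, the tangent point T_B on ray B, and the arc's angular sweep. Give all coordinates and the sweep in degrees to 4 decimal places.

bisector direction at 243.4726° = (-0.446627,-0.894720)
center distance |VC| = r/sin(θ/2) = 9.355897/sin(79.1115°) = 9.527424
C = V + |VC|·bis = (0.0588,12.0890)
T_A = V + ((C−V)·d_A)·d_A = V + 1.7997·d_A = (2.5810,21.0985)
T_B = V + ((C−V)·d_B)·d_B = V + 1.7997·d_B = (5.7435,19.5199)
sweep = 180° − θ = 21.7771°

center=(0.0588,12.0890) T_A=(2.5810,21.0985) T_B=(5.7435,19.5199) sweep=21.7771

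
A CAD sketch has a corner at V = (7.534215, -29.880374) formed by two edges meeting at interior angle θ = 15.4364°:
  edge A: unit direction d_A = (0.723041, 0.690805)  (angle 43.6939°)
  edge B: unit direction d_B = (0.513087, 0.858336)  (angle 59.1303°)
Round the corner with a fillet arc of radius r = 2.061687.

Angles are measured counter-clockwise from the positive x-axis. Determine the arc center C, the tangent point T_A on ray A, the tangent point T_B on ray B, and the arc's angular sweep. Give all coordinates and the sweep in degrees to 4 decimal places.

center=(17.1090,-17.8810) T_A=(18.5332,-19.3717) T_B=(15.3394,-16.8232) sweep=164.5636

bisector direction at 51.4121° = (0.623715,0.781652)
center distance |VC| = r/sin(θ/2) = 2.061687/sin(7.7182°) = 15.351245
C = V + |VC|·bis = (17.1090,-17.8810)
T_A = V + ((C−V)·d_A)·d_A = V + 15.2122·d_A = (18.5332,-19.3717)
T_B = V + ((C−V)·d_B)·d_B = V + 15.2122·d_B = (15.3394,-16.8232)
sweep = 180° − θ = 164.5636°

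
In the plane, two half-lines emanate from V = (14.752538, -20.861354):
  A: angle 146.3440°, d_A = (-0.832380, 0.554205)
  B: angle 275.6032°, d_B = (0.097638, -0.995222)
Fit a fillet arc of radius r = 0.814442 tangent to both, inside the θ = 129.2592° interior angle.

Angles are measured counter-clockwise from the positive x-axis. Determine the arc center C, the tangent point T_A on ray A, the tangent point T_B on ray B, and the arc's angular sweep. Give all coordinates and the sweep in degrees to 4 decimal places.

center=(13.9797,-21.3252) T_A=(14.4311,-20.6473) T_B=(14.7902,-21.2457) sweep=50.7408

bisector direction at 210.9736° = (-0.857405,-0.514643)
center distance |VC| = r/sin(θ/2) = 0.814442/sin(64.6296°) = 0.901373
C = V + |VC|·bis = (13.9797,-21.3252)
T_A = V + ((C−V)·d_A)·d_A = V + 0.3862·d_A = (14.4311,-20.6473)
T_B = V + ((C−V)·d_B)·d_B = V + 0.3862·d_B = (14.7902,-21.2457)
sweep = 180° − θ = 50.7408°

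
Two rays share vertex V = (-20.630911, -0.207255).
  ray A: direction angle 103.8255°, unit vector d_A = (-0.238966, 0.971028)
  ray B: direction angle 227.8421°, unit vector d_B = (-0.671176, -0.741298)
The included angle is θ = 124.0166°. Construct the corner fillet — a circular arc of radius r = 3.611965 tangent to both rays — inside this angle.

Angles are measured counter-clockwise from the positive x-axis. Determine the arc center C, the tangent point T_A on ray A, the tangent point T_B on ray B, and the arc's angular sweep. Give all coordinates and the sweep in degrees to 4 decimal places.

bisector direction at 165.8338° = (-0.969590,0.244735)
center distance |VC| = r/sin(θ/2) = 3.611965/sin(62.0083°) = 4.090488
C = V + |VC|·bis = (-24.5970,0.7938)
T_A = V + ((C−V)·d_A)·d_A = V + 1.9198·d_A = (-21.0897,1.6570)
T_B = V + ((C−V)·d_B)·d_B = V + 1.9198·d_B = (-21.9195,-1.6304)
sweep = 180° − θ = 55.9834°

center=(-24.5970,0.7938) T_A=(-21.0897,1.6570) T_B=(-21.9195,-1.6304) sweep=55.9834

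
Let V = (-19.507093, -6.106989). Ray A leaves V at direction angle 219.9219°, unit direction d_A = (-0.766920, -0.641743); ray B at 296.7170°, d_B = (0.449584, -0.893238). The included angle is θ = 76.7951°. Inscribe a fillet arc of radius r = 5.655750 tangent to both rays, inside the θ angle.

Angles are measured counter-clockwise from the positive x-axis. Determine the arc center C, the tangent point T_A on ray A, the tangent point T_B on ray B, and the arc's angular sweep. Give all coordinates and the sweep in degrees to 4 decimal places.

center=(-21.3506,-15.0242) T_A=(-24.9801,-10.6867) T_B=(-16.2987,-12.4815) sweep=103.2049

bisector direction at 258.3194° = (-0.202455,-0.979292)
center distance |VC| = r/sin(θ/2) = 5.655750/sin(38.3976°) = 9.105812
C = V + |VC|·bis = (-21.3506,-15.0242)
T_A = V + ((C−V)·d_A)·d_A = V + 7.1364·d_A = (-24.9801,-10.6867)
T_B = V + ((C−V)·d_B)·d_B = V + 7.1364·d_B = (-16.2987,-12.4815)
sweep = 180° − θ = 103.2049°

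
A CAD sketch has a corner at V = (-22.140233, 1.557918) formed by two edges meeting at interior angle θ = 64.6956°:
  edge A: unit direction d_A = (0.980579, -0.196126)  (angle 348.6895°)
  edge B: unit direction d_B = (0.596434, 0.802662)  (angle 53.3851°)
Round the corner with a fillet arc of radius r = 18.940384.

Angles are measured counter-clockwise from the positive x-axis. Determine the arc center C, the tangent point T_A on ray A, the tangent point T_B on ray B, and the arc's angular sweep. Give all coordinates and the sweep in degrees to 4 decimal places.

center=(10.8991,14.2652) T_A=(7.1844,-4.3073) T_B=(-4.3036,25.5619) sweep=115.3044

bisector direction at 21.0373° = (0.933347,0.358976)
center distance |VC| = r/sin(θ/2) = 18.940384/sin(32.3478°) = 35.398793
C = V + |VC|·bis = (10.8991,14.2652)
T_A = V + ((C−V)·d_A)·d_A = V + 29.9055·d_A = (7.1844,-4.3073)
T_B = V + ((C−V)·d_B)·d_B = V + 29.9055·d_B = (-4.3036,25.5619)
sweep = 180° − θ = 115.3044°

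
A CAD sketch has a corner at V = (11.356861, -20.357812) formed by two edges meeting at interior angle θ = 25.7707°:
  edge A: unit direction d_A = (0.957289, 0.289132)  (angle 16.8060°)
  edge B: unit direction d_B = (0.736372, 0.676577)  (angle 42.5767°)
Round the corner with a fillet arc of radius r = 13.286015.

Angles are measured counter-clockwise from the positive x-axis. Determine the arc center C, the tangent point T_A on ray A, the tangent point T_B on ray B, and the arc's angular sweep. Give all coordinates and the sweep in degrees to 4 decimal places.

center=(63.1129,9.1530) T_A=(66.9543,-3.5656) T_B=(54.1239,18.9364) sweep=154.2293

bisector direction at 29.6914° = (0.868706,0.495328)
center distance |VC| = r/sin(θ/2) = 13.286015/sin(12.8854°) = 59.578310
C = V + |VC|·bis = (63.1129,9.1530)
T_A = V + ((C−V)·d_A)·d_A = V + 58.0780·d_A = (66.9543,-3.5656)
T_B = V + ((C−V)·d_B)·d_B = V + 58.0780·d_B = (54.1239,18.9364)
sweep = 180° − θ = 154.2293°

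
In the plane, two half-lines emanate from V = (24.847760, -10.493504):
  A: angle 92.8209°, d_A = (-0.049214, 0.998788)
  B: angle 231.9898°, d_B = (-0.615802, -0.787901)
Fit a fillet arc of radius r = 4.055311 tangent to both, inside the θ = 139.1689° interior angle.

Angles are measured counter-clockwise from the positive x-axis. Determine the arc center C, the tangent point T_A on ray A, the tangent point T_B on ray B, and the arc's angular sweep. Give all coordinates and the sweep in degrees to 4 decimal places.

bisector direction at 162.4053° = (-0.953219,0.302281)
center distance |VC| = r/sin(θ/2) = 4.055311/sin(69.5845°) = 4.327108
C = V + |VC|·bis = (20.7231,-9.1855)
T_A = V + ((C−V)·d_A)·d_A = V + 1.5094·d_A = (24.7735,-8.9859)
T_B = V + ((C−V)·d_B)·d_B = V + 1.5094·d_B = (23.9183,-11.6828)
sweep = 180° − θ = 40.8311°

center=(20.7231,-9.1855) T_A=(24.7735,-8.9859) T_B=(23.9183,-11.6828) sweep=40.8311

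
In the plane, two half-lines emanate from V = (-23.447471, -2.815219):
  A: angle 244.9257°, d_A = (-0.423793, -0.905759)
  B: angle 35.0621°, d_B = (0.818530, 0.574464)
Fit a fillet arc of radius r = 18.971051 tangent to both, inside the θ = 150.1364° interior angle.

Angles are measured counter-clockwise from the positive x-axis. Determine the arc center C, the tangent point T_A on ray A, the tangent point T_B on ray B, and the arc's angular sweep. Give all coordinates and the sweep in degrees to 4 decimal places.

center=(-8.4083,-15.4373) T_A=(-25.5915,-7.3975) T_B=(-19.3065,0.0910) sweep=29.8636

bisector direction at 319.9939° = (0.765976,-0.642869)
center distance |VC| = r/sin(θ/2) = 18.971051/sin(75.0682°) = 19.634029
C = V + |VC|·bis = (-8.4083,-15.4373)
T_A = V + ((C−V)·d_A)·d_A = V + 5.0591·d_A = (-25.5915,-7.3975)
T_B = V + ((C−V)·d_B)·d_B = V + 5.0591·d_B = (-19.3065,0.0910)
sweep = 180° − θ = 29.8636°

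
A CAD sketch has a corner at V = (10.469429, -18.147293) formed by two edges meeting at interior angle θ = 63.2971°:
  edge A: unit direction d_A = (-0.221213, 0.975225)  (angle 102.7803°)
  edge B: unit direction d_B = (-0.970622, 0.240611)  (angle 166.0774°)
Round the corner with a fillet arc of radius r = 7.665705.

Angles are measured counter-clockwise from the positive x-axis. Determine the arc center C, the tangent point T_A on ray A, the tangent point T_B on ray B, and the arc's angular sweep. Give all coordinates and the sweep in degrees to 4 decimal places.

bisector direction at 134.4288° = (-0.700023,0.714120)
center distance |VC| = r/sin(θ/2) = 7.665705/sin(31.6486°) = 14.609484
C = V + |VC|·bis = (0.2425,-7.7144)
T_A = V + ((C−V)·d_A)·d_A = V + 12.4368·d_A = (7.7182,-6.0186)
T_B = V + ((C−V)·d_B)·d_B = V + 12.4368·d_B = (-1.6020,-15.1549)
sweep = 180° − θ = 116.7029°

center=(0.2425,-7.7144) T_A=(7.7182,-6.0186) T_B=(-1.6020,-15.1549) sweep=116.7029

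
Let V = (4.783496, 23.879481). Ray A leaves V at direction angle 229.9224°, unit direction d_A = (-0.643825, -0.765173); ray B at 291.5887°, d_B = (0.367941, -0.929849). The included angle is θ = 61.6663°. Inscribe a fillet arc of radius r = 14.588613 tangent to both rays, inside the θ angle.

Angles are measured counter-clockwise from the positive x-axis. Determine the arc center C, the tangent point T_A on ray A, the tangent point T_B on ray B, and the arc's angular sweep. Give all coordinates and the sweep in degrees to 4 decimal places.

center=(0.2109,-4.2142) T_A=(-10.9519,5.1783) T_B=(13.7761,1.1535) sweep=118.3337

bisector direction at 260.7556° = (-0.160647,-0.987012)
center distance |VC| = r/sin(θ/2) = 14.588613/sin(30.8331°) = 28.463379
C = V + |VC|·bis = (0.2109,-4.2142)
T_A = V + ((C−V)·d_A)·d_A = V + 24.4405·d_A = (-10.9519,5.1783)
T_B = V + ((C−V)·d_B)·d_B = V + 24.4405·d_B = (13.7761,1.1535)
sweep = 180° − θ = 118.3337°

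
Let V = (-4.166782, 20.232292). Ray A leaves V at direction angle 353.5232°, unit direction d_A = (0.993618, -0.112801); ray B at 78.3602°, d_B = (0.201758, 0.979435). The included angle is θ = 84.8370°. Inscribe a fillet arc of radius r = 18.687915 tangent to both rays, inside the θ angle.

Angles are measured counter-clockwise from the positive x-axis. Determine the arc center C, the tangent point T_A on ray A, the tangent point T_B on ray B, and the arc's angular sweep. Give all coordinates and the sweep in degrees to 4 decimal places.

bisector direction at 35.9417° = (0.809615,0.586962)
center distance |VC| = r/sin(θ/2) = 18.687915/sin(42.4185°) = 27.704648
C = V + |VC|·bis = (18.2633,36.4939)
T_A = V + ((C−V)·d_A)·d_A = V + 20.4526·d_A = (16.1553,17.9252)
T_B = V + ((C−V)·d_B)·d_B = V + 20.4526·d_B = (-0.0403,40.2643)
sweep = 180° − θ = 95.1630°

center=(18.2633,36.4939) T_A=(16.1553,17.9252) T_B=(-0.0403,40.2643) sweep=95.1630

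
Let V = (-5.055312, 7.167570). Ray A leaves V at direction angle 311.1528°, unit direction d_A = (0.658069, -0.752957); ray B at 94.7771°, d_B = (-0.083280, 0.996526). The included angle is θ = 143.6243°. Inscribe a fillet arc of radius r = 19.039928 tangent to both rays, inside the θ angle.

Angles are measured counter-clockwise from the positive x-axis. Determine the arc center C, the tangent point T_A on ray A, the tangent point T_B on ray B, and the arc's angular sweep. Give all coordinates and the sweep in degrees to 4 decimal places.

bisector direction at 22.9650° = (0.920744,0.390168)
center distance |VC| = r/sin(θ/2) = 19.039928/sin(71.8122°) = 20.041222
C = V + |VC|·bis = (13.3975,14.9870)
T_A = V + ((C−V)·d_A)·d_A = V + 6.2555·d_A = (-0.9387,2.4574)
T_B = V + ((C−V)·d_B)·d_B = V + 6.2555·d_B = (-5.5763,13.4014)
sweep = 180° − θ = 36.3757°

center=(13.3975,14.9870) T_A=(-0.9387,2.4574) T_B=(-5.5763,13.4014) sweep=36.3757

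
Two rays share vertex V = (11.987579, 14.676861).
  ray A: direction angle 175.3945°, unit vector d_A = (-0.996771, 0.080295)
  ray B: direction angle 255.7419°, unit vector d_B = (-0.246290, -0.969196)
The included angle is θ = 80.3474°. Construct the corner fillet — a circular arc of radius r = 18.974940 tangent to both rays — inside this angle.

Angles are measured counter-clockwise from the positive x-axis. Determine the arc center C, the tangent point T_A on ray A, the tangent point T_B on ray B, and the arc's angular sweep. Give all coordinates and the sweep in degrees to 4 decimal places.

bisector direction at 215.5682° = (-0.813424,-0.581672)
center distance |VC| = r/sin(θ/2) = 18.974940/sin(40.1737°) = 29.413631
C = V + |VC|·bis = (-11.9382,-2.4322)
T_A = V + ((C−V)·d_A)·d_A = V + 22.4747·d_A = (-10.4146,16.4815)
T_B = V + ((C−V)·d_B)·d_B = V + 22.4747·d_B = (6.4523,-7.1056)
sweep = 180° − θ = 99.6526°

center=(-11.9382,-2.4322) T_A=(-10.4146,16.4815) T_B=(6.4523,-7.1056) sweep=99.6526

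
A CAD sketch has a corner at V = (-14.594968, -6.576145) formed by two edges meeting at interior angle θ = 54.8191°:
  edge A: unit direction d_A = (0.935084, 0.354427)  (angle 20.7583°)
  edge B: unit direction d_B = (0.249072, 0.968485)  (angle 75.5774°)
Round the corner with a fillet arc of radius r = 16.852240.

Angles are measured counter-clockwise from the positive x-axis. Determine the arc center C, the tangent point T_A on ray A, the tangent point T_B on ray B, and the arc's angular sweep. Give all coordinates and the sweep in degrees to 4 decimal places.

center=(9.8205,20.7003) T_A=(15.7934,4.9420) T_B=(-6.5006,24.8977) sweep=125.1809

bisector direction at 48.1678° = (0.666951,0.745102)
center distance |VC| = r/sin(θ/2) = 16.852240/sin(27.4095°) = 36.607629
C = V + |VC|·bis = (9.8205,20.7003)
T_A = V + ((C−V)·d_A)·d_A = V + 32.4980·d_A = (15.7934,4.9420)
T_B = V + ((C−V)·d_B)·d_B = V + 32.4980·d_B = (-6.5006,24.8977)
sweep = 180° − θ = 125.1809°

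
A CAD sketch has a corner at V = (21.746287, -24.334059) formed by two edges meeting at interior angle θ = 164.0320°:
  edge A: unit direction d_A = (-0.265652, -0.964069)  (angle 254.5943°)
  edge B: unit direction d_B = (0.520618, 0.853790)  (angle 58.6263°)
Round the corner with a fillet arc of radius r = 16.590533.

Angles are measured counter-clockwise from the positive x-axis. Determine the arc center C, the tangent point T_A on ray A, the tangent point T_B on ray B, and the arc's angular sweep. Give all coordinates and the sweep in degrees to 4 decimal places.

bisector direction at 336.6103° = (0.917826,-0.396983)
center distance |VC| = r/sin(θ/2) = 16.590533/sin(82.0160°) = 16.752921
C = V + |VC|·bis = (37.1226,-30.9847)
T_A = V + ((C−V)·d_A)·d_A = V + 2.3269·d_A = (21.1281,-26.5774)
T_B = V + ((C−V)·d_B)·d_B = V + 2.3269·d_B = (22.9577,-22.3474)
sweep = 180° − θ = 15.9680°

center=(37.1226,-30.9847) T_A=(21.1281,-26.5774) T_B=(22.9577,-22.3474) sweep=15.9680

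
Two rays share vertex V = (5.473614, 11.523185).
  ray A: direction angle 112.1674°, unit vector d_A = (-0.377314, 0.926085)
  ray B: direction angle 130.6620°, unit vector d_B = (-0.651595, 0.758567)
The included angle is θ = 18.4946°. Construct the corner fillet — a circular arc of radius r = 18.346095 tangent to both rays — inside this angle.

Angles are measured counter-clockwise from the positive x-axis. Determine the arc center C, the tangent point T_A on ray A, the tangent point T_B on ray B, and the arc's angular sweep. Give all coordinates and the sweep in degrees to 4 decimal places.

bisector direction at 121.4147° = (-0.521229,0.853417)
center distance |VC| = r/sin(θ/2) = 18.346095/sin(9.2473°) = 114.166431
C = V + |VC|·bis = (-54.0332,108.9548)
T_A = V + ((C−V)·d_A)·d_A = V + 112.6827·d_A = (-37.0431,115.8770)
T_B = V + ((C−V)·d_B)·d_B = V + 112.6827·d_B = (-67.9499,97.0005)
sweep = 180° − θ = 161.5054°

center=(-54.0332,108.9548) T_A=(-37.0431,115.8770) T_B=(-67.9499,97.0005) sweep=161.5054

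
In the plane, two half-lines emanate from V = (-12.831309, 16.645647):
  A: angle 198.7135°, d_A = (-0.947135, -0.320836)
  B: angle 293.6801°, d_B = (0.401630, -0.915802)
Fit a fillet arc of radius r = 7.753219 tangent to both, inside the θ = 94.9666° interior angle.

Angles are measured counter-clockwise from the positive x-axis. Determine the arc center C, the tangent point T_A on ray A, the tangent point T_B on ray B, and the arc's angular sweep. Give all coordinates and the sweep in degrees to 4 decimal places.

center=(-17.0767,7.0216) T_A=(-19.5642,14.3649) T_B=(-9.9763,10.1355) sweep=85.0334

bisector direction at 246.1968° = (-0.403596,-0.914937)
center distance |VC| = r/sin(θ/2) = 7.753219/sin(47.4833°) = 10.518824
C = V + |VC|·bis = (-17.0767,7.0216)
T_A = V + ((C−V)·d_A)·d_A = V + 7.1087·d_A = (-19.5642,14.3649)
T_B = V + ((C−V)·d_B)·d_B = V + 7.1087·d_B = (-9.9763,10.1355)
sweep = 180° − θ = 85.0334°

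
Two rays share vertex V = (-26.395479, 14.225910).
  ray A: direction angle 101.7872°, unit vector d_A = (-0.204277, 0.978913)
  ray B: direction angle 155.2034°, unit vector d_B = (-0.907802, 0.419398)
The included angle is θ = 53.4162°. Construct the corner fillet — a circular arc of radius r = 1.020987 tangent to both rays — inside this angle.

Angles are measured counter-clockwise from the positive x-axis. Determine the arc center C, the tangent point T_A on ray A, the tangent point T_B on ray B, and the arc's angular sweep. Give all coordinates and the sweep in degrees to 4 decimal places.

bisector direction at 128.4953° = (-0.622450,0.782659)
center distance |VC| = r/sin(θ/2) = 1.020987/sin(26.7081°) = 2.271660
C = V + |VC|·bis = (-27.8095,16.0038)
T_A = V + ((C−V)·d_A)·d_A = V + 2.0293·d_A = (-26.8100,16.2124)
T_B = V + ((C−V)·d_B)·d_B = V + 2.0293·d_B = (-28.2377,15.0770)
sweep = 180° − θ = 126.5838°

center=(-27.8095,16.0038) T_A=(-26.8100,16.2124) T_B=(-28.2377,15.0770) sweep=126.5838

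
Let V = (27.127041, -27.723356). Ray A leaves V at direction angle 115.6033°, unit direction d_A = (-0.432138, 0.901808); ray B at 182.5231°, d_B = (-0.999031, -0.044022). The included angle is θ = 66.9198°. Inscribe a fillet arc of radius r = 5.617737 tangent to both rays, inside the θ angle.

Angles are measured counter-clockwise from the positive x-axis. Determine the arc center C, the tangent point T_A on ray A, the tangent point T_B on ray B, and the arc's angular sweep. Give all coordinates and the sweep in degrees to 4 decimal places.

center=(18.3876,-22.4853) T_A=(23.4537,-20.0576) T_B=(18.6349,-28.0976) sweep=113.0802

bisector direction at 149.0632° = (-0.857735,0.514092)
center distance |VC| = r/sin(θ/2) = 5.617737/sin(33.4599°) = 10.188998
C = V + |VC|·bis = (18.3876,-22.4853)
T_A = V + ((C−V)·d_A)·d_A = V + 8.5004·d_A = (23.4537,-20.0576)
T_B = V + ((C−V)·d_B)·d_B = V + 8.5004·d_B = (18.6349,-28.0976)
sweep = 180° − θ = 113.0802°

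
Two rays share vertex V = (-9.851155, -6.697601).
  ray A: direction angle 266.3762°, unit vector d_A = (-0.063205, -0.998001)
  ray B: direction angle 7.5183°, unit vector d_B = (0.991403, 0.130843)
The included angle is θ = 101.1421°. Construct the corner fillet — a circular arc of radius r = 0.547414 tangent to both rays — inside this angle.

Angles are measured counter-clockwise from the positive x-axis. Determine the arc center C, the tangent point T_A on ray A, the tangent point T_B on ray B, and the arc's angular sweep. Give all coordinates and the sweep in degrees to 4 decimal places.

bisector direction at 316.9472° = (0.730726,-0.682671)
center distance |VC| = r/sin(θ/2) = 0.547414/sin(50.5710°) = 0.708707
C = V + |VC|·bis = (-9.3333,-7.1814)
T_A = V + ((C−V)·d_A)·d_A = V + 0.4501·d_A = (-9.8796,-7.1468)
T_B = V + ((C−V)·d_B)·d_B = V + 0.4501·d_B = (-9.4049,-6.6387)
sweep = 180° − θ = 78.8579°

center=(-9.3333,-7.1814) T_A=(-9.8796,-7.1468) T_B=(-9.4049,-6.6387) sweep=78.8579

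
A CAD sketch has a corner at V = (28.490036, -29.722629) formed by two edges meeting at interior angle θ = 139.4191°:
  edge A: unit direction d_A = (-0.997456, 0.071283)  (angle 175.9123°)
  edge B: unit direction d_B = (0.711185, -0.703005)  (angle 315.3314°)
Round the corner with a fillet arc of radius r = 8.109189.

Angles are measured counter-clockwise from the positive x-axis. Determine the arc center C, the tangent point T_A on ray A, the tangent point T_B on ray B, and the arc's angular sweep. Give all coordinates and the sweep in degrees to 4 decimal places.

center=(24.9215,-37.5975) T_A=(25.4995,-29.5089) T_B=(30.6223,-31.8303) sweep=40.5809

bisector direction at 245.6218° = (-0.412757,-0.910841)
center distance |VC| = r/sin(θ/2) = 8.109189/sin(69.7095°) = 8.645682
C = V + |VC|·bis = (24.9215,-37.5975)
T_A = V + ((C−V)·d_A)·d_A = V + 2.9981·d_A = (25.4995,-29.5089)
T_B = V + ((C−V)·d_B)·d_B = V + 2.9981·d_B = (30.6223,-31.8303)
sweep = 180° − θ = 40.5809°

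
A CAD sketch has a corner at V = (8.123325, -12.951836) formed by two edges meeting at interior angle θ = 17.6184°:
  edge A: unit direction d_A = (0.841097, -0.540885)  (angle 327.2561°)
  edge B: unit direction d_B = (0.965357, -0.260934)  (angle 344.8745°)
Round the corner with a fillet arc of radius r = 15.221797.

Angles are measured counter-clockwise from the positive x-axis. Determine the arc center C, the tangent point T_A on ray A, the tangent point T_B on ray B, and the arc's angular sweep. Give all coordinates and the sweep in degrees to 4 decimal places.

bisector direction at 336.0653° = (0.914008,-0.405695)
center distance |VC| = r/sin(θ/2) = 15.221797/sin(8.8092°) = 99.394987
C = V + |VC|·bis = (98.9712,-53.2759)
T_A = V + ((C−V)·d_A)·d_A = V + 98.2225·d_A = (90.7379,-66.0789)
T_B = V + ((C−V)·d_B)·d_B = V + 98.2225·d_B = (102.9431,-38.5814)
sweep = 180° − θ = 162.3816°

center=(98.9712,-53.2759) T_A=(90.7379,-66.0789) T_B=(102.9431,-38.5814) sweep=162.3816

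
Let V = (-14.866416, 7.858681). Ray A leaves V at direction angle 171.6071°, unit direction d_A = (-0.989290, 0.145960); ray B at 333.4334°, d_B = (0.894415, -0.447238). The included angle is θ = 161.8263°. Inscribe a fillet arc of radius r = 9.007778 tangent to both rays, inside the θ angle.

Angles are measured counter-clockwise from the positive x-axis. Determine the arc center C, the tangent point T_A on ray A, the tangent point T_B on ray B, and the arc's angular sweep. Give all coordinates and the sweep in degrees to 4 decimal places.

bisector direction at 252.5202° = (-0.300369,-0.953823)
center distance |VC| = r/sin(θ/2) = 9.007778/sin(80.9132°) = 9.122262
C = V + |VC|·bis = (-17.6065,-0.8423)
T_A = V + ((C−V)·d_A)·d_A = V + 1.4407·d_A = (-16.2917,8.0690)
T_B = V + ((C−V)·d_B)·d_B = V + 1.4407·d_B = (-13.5778,7.2143)
sweep = 180° − θ = 18.1737°

center=(-17.6065,-0.8423) T_A=(-16.2917,8.0690) T_B=(-13.5778,7.2143) sweep=18.1737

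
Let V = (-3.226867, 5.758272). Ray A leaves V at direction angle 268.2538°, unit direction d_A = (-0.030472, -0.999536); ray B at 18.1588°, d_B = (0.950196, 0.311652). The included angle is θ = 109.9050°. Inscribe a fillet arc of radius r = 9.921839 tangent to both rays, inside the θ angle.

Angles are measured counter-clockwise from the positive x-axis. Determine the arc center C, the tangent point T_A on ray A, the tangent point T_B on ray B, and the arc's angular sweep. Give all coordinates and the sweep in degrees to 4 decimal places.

bisector direction at 323.2063° = (0.800797,-0.598936)
center distance |VC| = r/sin(θ/2) = 9.921839/sin(54.9525°) = 12.119368
C = V + |VC|·bis = (6.4783,-1.5004)
T_A = V + ((C−V)·d_A)·d_A = V + 6.9596·d_A = (-3.4389,-1.1981)
T_B = V + ((C−V)·d_B)·d_B = V + 6.9596·d_B = (3.3861,7.9272)
sweep = 180° − θ = 70.0950°

center=(6.4783,-1.5004) T_A=(-3.4389,-1.1981) T_B=(3.3861,7.9272) sweep=70.0950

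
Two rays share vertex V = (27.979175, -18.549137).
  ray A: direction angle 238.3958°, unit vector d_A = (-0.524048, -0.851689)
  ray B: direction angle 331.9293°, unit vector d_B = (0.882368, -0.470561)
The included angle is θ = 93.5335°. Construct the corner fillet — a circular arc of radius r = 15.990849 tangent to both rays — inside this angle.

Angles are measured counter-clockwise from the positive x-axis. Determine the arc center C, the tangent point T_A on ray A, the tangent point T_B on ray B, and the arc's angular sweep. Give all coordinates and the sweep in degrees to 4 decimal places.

center=(33.7199,-39.7333) T_A=(20.1007,-31.3533) T_B=(41.2446,-25.6235) sweep=86.4665

bisector direction at 285.1626° = (0.261558,-0.965188)
center distance |VC| = r/sin(θ/2) = 15.990849/sin(46.7668°) = 21.948230
C = V + |VC|·bis = (33.7199,-39.7333)
T_A = V + ((C−V)·d_A)·d_A = V + 15.0339·d_A = (20.1007,-31.3533)
T_B = V + ((C−V)·d_B)·d_B = V + 15.0339·d_B = (41.2446,-25.6235)
sweep = 180° − θ = 86.4665°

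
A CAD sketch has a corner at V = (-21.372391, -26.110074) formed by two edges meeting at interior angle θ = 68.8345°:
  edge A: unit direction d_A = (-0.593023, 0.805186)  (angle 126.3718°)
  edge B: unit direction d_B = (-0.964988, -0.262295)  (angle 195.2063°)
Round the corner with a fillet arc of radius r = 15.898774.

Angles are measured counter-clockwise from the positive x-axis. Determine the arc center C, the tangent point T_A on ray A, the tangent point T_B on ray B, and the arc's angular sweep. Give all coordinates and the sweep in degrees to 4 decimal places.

center=(-47.9347,-16.8544) T_A=(-35.1332,-7.4261) T_B=(-43.7645,-32.1965) sweep=111.1655

bisector direction at 160.7890° = (-0.944314,0.329047)
center distance |VC| = r/sin(θ/2) = 15.898774/sin(34.4173°) = 28.128700
C = V + |VC|·bis = (-47.9347,-16.8544)
T_A = V + ((C−V)·d_A)·d_A = V + 23.2046·d_A = (-35.1332,-7.4261)
T_B = V + ((C−V)·d_B)·d_B = V + 23.2046·d_B = (-43.7645,-32.1965)
sweep = 180° − θ = 111.1655°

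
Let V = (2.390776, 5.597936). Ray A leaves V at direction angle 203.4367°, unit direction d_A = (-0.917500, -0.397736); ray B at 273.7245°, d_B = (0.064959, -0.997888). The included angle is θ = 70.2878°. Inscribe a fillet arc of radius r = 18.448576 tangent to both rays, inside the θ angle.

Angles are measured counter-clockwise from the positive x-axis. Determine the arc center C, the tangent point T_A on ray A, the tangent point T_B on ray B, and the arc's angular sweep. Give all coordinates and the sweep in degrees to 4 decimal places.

center=(-14.3165,-21.7521) T_A=(-21.6541,-4.8255) T_B=(4.0932,-20.5537) sweep=109.7122

bisector direction at 238.5806° = (-0.521299,-0.853374)
center distance |VC| = r/sin(θ/2) = 18.448576/sin(35.1439°) = 32.049257
C = V + |VC|·bis = (-14.3165,-21.7521)
T_A = V + ((C−V)·d_A)·d_A = V + 26.2070·d_A = (-21.6541,-4.8255)
T_B = V + ((C−V)·d_B)·d_B = V + 26.2070·d_B = (4.0932,-20.5537)
sweep = 180° − θ = 109.7122°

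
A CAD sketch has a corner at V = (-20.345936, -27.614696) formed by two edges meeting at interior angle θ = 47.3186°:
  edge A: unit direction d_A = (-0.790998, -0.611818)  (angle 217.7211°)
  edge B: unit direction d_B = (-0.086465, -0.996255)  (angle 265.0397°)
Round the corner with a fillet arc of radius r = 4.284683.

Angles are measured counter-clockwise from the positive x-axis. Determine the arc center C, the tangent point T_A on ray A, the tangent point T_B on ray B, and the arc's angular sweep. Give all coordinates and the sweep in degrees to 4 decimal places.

center=(-25.4602,-36.9872) T_A=(-28.0816,-33.5981) T_B=(-21.1915,-37.3577) sweep=132.6814

bisector direction at 241.3804° = (-0.478992,-0.877819)
center distance |VC| = r/sin(θ/2) = 4.284683/sin(23.6593°) = 10.677081
C = V + |VC|·bis = (-25.4602,-36.9872)
T_A = V + ((C−V)·d_A)·d_A = V + 9.7796·d_A = (-28.0816,-33.5981)
T_B = V + ((C−V)·d_B)·d_B = V + 9.7796·d_B = (-21.1915,-37.3577)
sweep = 180° − θ = 132.6814°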